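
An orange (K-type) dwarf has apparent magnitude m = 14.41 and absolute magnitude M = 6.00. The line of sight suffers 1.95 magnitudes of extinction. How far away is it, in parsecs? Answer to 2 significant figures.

d ≈ 200 pc

m − M = 5 log₁₀(d/10 pc) + A  ⇒  14.41 − (6.00) − 1.95 = 5 log₁₀(d/10)
6.460 = 5 log₁₀(d/10)
log₁₀ d = (m − M − A)/5 + 1 = 2.2920
d = 10^2.2920 = 195.9 pc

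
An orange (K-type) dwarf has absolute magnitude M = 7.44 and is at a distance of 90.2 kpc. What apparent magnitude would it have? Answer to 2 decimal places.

d = 90.2 kpc = 90200 pc
m = M + 5 log₁₀ d − 5 = 7.44 + 5·4.9552 − 5 = 27.216

m ≈ 27.22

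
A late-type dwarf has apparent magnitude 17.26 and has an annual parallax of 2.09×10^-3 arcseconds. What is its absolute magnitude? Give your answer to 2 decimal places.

d = 1/p = 1/2.09×10^-3″ = 478.5 pc
5 log₁₀(d/10 pc) = 5 log₁₀(478.5) − 5 = 8.399
M = m − 5 log₁₀(d/10) = 17.26 − 8.399 = 8.861

M ≈ 8.86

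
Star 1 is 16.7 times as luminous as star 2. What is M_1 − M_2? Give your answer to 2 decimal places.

M_1 − M_2 ≈ -3.06

Pogson: ΔM = −2.5 log₁₀(ratio) = −2.5 log₁₀(16.7) = −2.5 × 1.2227 = -3.057
Star 1 is brighter, so it has the smaller magnitude: the difference is negative.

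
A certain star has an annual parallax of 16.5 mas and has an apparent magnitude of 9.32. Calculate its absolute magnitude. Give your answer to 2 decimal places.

M ≈ 5.41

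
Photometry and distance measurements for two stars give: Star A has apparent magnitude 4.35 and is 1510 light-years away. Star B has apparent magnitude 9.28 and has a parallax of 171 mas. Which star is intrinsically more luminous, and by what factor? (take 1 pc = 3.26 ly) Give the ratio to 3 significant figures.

Star A: d = 1510 ly / 3.26 = 463.2 pc
Star A: M = m − 5 log₁₀ d + 5 = 4.35 − 5·2.6658 + 5 = -3.979
Star B: p = 171 mas = 0.171″ → d = 1/p = 5.848 pc
Star B: M = m − 5 log₁₀ d + 5 = 9.28 − 5·0.7670 + 5 = 10.445
ΔM = M_A − M_B = -3.979 − (10.445) = -14.424; smaller M is more luminous → Star A.
L ratio = 10^(0.4 |ΔM|) = 10^5.770 = 588200

Star A is more luminous, by a factor of 588000.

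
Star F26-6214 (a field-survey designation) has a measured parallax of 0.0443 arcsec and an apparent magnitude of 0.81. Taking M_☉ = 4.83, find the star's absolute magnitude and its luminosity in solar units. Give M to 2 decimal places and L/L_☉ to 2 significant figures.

d = 1/p = 1/0.0443″ = 22.57 pc
M = m − 5 log₁₀ d + 5 = 0.81 − 5·1.3536 + 5 = -0.958
M − M_☉ = -0.958 − 4.83 = -5.788
L/L_☉ = 10^(−0.4 × -5.788) = 206.6

M ≈ -0.96; L/L_☉ ≈ 210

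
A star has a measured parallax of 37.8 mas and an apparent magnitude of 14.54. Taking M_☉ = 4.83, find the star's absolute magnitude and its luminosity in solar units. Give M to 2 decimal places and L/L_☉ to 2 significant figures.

d = 1/p = 1000/37.8 mas = 26.46 pc
M = m − 5 log₁₀ d + 5 = 14.54 − 5·1.4225 + 5 = 12.427
M − M_☉ = 12.427 − 4.83 = 7.597
L/L_☉ = 10^(−0.4 × 7.597) = 9.141×10^-4

M ≈ 12.43; L/L_☉ ≈ 9.1×10^-4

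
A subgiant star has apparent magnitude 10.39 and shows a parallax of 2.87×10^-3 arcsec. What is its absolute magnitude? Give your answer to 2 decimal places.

M ≈ 2.68

d = 1/p = 1/2.87×10^-3″ = 348.4 pc
5 log₁₀(d/10 pc) = 5 log₁₀(348.4) − 5 = 7.711
M = m − 5 log₁₀(d/10) = 10.39 − 7.711 = 2.679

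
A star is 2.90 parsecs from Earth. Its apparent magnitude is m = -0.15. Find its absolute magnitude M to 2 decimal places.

5 log₁₀(d/10 pc) = 5 log₁₀(2.900) − 5 = -2.688
M = m − 5 log₁₀(d/10) = -0.15 + 2.688 = 2.538

M ≈ 2.54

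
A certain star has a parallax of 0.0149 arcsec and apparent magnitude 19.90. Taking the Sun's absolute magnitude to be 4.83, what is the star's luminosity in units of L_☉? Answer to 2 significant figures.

L/L_☉ ≈ 4.2×10^-5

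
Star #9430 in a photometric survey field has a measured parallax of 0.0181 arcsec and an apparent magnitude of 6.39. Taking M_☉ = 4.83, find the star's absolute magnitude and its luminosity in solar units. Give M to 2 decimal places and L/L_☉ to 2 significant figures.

d = 1/p = 1/0.0181″ = 55.25 pc
M = m − 5 log₁₀ d + 5 = 6.39 − 5·1.7423 + 5 = 2.678
M − M_☉ = 2.678 − 4.83 = -2.152
L/L_☉ = 10^(−0.4 × -2.152) = 7.255

M ≈ 2.68; L/L_☉ ≈ 7.3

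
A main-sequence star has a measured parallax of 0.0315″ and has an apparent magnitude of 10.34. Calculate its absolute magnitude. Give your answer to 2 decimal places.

M ≈ 7.83

d = 1/p = 1/0.0315″ = 31.75 pc
5 log₁₀(d/10 pc) = 5 log₁₀(31.75) − 5 = 2.508
M = m − 5 log₁₀(d/10) = 10.34 − 2.508 = 7.832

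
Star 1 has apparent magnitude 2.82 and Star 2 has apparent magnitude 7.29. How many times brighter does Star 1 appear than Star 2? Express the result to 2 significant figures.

Δm = 2.82 − (7.29) = -4.47
Flux ratio = 10^(−0.4 Δm) = 10^(−0.4 × -4.47) = 10^1.788 = 61.38

61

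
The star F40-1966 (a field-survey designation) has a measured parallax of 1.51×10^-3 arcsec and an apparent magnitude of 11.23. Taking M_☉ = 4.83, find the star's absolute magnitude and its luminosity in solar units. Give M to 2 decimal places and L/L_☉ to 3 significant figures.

d = 1/p = 1/1.51×10^-3″ = 662.3 pc
M = m − 5 log₁₀ d + 5 = 11.23 − 5·2.8210 + 5 = 2.125
M − M_☉ = 2.125 − 4.83 = -2.705
L/L_☉ = 10^(−0.4 × -2.705) = 12.08

M ≈ 2.12; L/L_☉ ≈ 12.1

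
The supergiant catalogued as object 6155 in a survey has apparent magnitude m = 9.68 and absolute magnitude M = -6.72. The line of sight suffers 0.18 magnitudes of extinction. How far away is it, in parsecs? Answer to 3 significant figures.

d ≈ 17500 pc

m − M = 5 log₁₀(d/10 pc) + A  ⇒  9.68 − (-6.72) − 0.18 = 5 log₁₀(d/10)
16.220 = 5 log₁₀(d/10)
log₁₀ d = (m − M − A)/5 + 1 = 4.2440
d = 10^4.2440 = 17540 pc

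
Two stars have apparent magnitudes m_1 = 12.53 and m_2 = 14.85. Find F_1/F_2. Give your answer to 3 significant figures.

F_1/F_2 ≈ 8.47

Δm = 12.53 − (14.85) = -2.32
Flux ratio = 10^(−0.4 Δm) = 10^(−0.4 × -2.32) = 10^0.928 = 8.472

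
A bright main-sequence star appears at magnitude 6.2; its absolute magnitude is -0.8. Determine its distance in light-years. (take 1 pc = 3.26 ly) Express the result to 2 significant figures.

d ≈ 820 ly

μ = m − M = 7.000
m − M = 5 log₁₀ d − 5
log₁₀ d = (m − M)/5 + 1 = 2.4000
d = 10^2.4000 = 251.2 pc
= 818.9 ly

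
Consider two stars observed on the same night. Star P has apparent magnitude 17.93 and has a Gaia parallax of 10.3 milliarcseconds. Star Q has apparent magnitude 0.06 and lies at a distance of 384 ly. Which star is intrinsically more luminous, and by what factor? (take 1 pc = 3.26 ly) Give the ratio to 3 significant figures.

Star P: p = 10.3 mas = 0.0103″ → d = 1/p = 97.09 pc
Star P: M = m − 5 log₁₀ d + 5 = 17.93 − 5·1.9872 + 5 = 12.994
Star Q: d = 384 ly / 3.26 = 117.8 pc
Star Q: M = m − 5 log₁₀ d + 5 = 0.06 − 5·2.0711 + 5 = -5.296
ΔM = M_P − M_Q = 12.994 − (-5.296) = 18.290; smaller M is more luminous → Star Q.
L ratio = 10^(0.4 |ΔM|) = 10^7.316 = 2.070×10^7

Star Q is more luminous, by a factor of 2.07×10^7.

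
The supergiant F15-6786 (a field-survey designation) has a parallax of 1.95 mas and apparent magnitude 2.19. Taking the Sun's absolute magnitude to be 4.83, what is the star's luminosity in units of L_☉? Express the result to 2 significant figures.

d = 1/p = 1000/1.95 mas = 512.8 pc
M = m − 5 log₁₀ d + 5 = 2.19 − 5·2.7100 + 5 = -6.360
M − M_☉ = -6.360 − 4.83 = -11.190
L/L_☉ = 10^(−0.4 × -11.190) = 29920

L/L_☉ ≈ 30000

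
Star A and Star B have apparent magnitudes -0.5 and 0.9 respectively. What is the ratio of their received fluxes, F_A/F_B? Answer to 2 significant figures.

Δm = -0.5 − (0.9) = -1.4
Flux ratio = 10^(−0.4 Δm) = 10^(−0.4 × -1.4) = 10^0.560 = 3.631

F_A/F_B ≈ 3.6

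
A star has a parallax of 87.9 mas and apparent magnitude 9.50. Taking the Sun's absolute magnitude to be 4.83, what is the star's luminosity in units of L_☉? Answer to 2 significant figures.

L/L_☉ ≈ 0.018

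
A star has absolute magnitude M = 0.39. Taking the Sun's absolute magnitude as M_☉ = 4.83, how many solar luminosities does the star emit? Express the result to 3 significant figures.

L/L_☉ ≈ 59.7

M − M_☉ = 0.39 − 4.83 = -4.440
L/L_☉ = 10^(−0.4 (M − M_☉)) = 10^1.776 = 59.70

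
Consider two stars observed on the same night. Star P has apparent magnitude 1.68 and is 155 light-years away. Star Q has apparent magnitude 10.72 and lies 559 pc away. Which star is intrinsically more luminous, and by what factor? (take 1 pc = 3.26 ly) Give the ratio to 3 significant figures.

Star P: d = 155 ly / 3.26 = 47.55 pc
Star P: M = m − 5 log₁₀ d + 5 = 1.68 − 5·1.6771 + 5 = -1.706
Star Q: M = m − 5 log₁₀ d + 5 = 10.72 − 5·2.7474 + 5 = 1.983
ΔM = M_P − M_Q = -1.706 − (1.983) = -3.689; smaller M is more luminous → Star P.
L ratio = 10^(0.4 |ΔM|) = 10^1.475 = 29.88

Star P is more luminous, by a factor of 29.9.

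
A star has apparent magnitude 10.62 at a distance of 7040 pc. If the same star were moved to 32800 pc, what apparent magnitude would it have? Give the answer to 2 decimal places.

m ≈ 13.96

Flux ∝ 1/d², so Δm = 5 log₁₀(d₂/d₁) = 5 log₁₀(32800/7040) = 3.342
m₂ = m₁ + Δm = 10.62 + (3.342) = 13.962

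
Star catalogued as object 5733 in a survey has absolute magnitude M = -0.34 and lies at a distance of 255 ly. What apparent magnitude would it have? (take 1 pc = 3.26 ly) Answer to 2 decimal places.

d = 255 ly / 3.26 = 78.22 pc
m = M + 5 log₁₀ d − 5 = -0.34 + 5·1.8933 − 5 = 4.127

m ≈ 4.13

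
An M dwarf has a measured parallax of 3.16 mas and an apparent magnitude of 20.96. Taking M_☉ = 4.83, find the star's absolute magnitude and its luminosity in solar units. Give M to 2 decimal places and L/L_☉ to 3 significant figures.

M ≈ 13.46; L/L_☉ ≈ 3.54×10^-4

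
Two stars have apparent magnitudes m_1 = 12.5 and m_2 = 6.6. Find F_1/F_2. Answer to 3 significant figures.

Δm = 12.5 − (6.6) = 5.9
Flux ratio = 10^(−0.4 Δm) = 10^(−0.4 × 5.9) = 10^-2.360 = 4.365×10^-3

F_1/F_2 ≈ 4.37×10^-3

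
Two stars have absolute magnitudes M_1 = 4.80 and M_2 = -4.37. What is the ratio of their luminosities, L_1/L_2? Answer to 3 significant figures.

ΔM = M_1 − M_2 = 9.17
L_1/L_2 = 10^(−0.4 ΔM) = 10^-3.668 = 2.148×10^-4

L_1/L_2 ≈ 2.15×10^-4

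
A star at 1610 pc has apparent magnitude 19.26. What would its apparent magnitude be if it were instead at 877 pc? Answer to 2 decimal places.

Flux ∝ 1/d², so Δm = 5 log₁₀(d₂/d₁) = 5 log₁₀(877/1610) = -1.319
m₂ = m₁ + Δm = 19.26 + (-1.319) = 17.941

m ≈ 17.94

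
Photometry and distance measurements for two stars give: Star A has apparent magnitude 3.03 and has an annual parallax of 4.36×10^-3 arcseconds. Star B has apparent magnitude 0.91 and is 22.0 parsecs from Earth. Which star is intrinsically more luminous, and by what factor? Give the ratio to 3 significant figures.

Star A is more luminous, by a factor of 15.4.

Star A: d = 1/p = 1/4.36×10^-3″ = 229.4 pc
Star A: M = m − 5 log₁₀ d + 5 = 3.03 − 5·2.3605 + 5 = -3.773
Star B: M = m − 5 log₁₀ d + 5 = 0.91 − 5·1.3424 + 5 = -0.802
ΔM = M_A − M_B = -3.773 − (-0.802) = -2.970; smaller M is more luminous → Star A.
L ratio = 10^(0.4 |ΔM|) = 10^1.188 = 15.42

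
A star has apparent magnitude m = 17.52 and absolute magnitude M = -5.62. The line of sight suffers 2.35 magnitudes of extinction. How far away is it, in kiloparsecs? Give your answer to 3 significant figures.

d ≈ 144 kpc

m − M = 5 log₁₀(d/10 pc) + A  ⇒  17.52 − (-5.62) − 2.35 = 5 log₁₀(d/10)
20.790 = 5 log₁₀(d/10)
log₁₀ d = (m − M − A)/5 + 1 = 5.1580
d = 10^5.1580 = 143900 pc
= 143.9 kpc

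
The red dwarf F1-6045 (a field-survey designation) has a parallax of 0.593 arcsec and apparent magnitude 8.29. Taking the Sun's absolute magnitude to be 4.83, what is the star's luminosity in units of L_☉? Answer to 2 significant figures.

d = 1/p = 1/0.593″ = 1.686 pc
M = m − 5 log₁₀ d + 5 = 8.29 − 5·0.2269 + 5 = 12.155
M − M_☉ = 12.155 − 4.83 = 7.325
L/L_☉ = 10^(−0.4 × 7.325) = 1.175×10^-3

L/L_☉ ≈ 1.2×10^-3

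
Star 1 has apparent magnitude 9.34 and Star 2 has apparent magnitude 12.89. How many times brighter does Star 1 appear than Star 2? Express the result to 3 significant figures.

26.3

Δm = 9.34 − (12.89) = -3.55
Flux ratio = 10^(−0.4 Δm) = 10^(−0.4 × -3.55) = 10^1.420 = 26.30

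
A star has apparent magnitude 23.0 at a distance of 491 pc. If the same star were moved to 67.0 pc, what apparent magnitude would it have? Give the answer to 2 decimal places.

Flux ∝ 1/d², so Δm = 5 log₁₀(d₂/d₁) = 5 log₁₀(67.0/491) = -4.325
m₂ = m₁ + Δm = 23.0 + (-4.325) = 18.675

m ≈ 18.67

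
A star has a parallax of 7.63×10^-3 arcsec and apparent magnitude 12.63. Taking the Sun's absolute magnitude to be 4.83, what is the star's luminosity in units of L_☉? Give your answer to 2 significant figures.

L/L_☉ ≈ 0.13

d = 1/p = 1/7.63×10^-3″ = 131.1 pc
M = m − 5 log₁₀ d + 5 = 12.63 − 5·2.1175 + 5 = 7.043
M − M_☉ = 7.043 − 4.83 = 2.213
L/L_☉ = 10^(−0.4 × 2.213) = 0.1303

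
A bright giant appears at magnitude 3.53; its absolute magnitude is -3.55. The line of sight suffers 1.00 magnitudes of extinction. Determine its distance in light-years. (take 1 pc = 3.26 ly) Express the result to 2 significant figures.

m − M = 5 log₁₀(d/10 pc) + A  ⇒  3.53 − (-3.55) − 1.00 = 5 log₁₀(d/10)
6.080 = 5 log₁₀(d/10)
log₁₀ d = (m − M − A)/5 + 1 = 2.2160
d = 10^2.2160 = 164.4 pc
= 536.1 ly

d ≈ 540 ly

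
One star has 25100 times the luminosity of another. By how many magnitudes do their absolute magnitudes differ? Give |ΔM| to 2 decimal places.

Pogson: ΔM = −2.5 log₁₀(ratio) = −2.5 log₁₀(25100) = −2.5 × 4.3997 = -10.999

|ΔM| ≈ 11.00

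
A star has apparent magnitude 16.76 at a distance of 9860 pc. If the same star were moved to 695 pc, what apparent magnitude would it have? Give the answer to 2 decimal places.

m ≈ 11.00

Flux ∝ 1/d², so Δm = 5 log₁₀(d₂/d₁) = 5 log₁₀(695/9860) = -5.759
m₂ = m₁ + Δm = 16.76 + (-5.759) = 11.001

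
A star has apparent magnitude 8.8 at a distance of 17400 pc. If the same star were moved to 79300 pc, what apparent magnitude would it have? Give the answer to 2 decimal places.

m ≈ 12.09

Flux ∝ 1/d², so Δm = 5 log₁₀(d₂/d₁) = 5 log₁₀(79300/17400) = 3.294
m₂ = m₁ + Δm = 8.8 + (3.294) = 12.094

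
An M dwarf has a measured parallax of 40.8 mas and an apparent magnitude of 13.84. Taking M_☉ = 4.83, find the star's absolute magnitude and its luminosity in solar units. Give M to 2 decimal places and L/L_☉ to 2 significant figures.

d = 1/p = 1000/40.8 mas = 24.51 pc
M = m − 5 log₁₀ d + 5 = 13.84 − 5·1.3893 + 5 = 11.893
M − M_☉ = 11.893 − 4.83 = 7.063
L/L_☉ = 10^(−0.4 × 7.063) = 1.495×10^-3

M ≈ 11.89; L/L_☉ ≈ 1.5×10^-3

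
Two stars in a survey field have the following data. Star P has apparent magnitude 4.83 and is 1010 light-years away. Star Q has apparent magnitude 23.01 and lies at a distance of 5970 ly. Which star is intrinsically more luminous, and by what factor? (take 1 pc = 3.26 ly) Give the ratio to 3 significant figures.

Star P is more luminous, by a factor of 535000.

Star P: d = 1010 ly / 3.26 = 309.8 pc
Star P: M = m − 5 log₁₀ d + 5 = 4.83 − 5·2.4911 + 5 = -2.626
Star Q: d = 5970 ly / 3.26 = 1831 pc
Star Q: M = m − 5 log₁₀ d + 5 = 23.01 − 5·3.2628 + 5 = 11.696
ΔM = M_P − M_Q = -2.626 − (11.696) = -14.322; smaller M is more luminous → Star P.
L ratio = 10^(0.4 |ΔM|) = 10^5.729 = 535400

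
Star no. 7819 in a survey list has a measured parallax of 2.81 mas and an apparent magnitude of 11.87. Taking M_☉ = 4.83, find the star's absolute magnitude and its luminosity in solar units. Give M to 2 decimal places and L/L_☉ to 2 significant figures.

M ≈ 4.11; L/L_☉ ≈ 1.9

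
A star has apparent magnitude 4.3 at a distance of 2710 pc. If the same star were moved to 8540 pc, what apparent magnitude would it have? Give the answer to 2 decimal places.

m ≈ 6.79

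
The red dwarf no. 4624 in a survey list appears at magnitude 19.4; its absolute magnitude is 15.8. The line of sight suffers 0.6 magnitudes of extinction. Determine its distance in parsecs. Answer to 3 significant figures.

d ≈ 39.8 pc

m − M = 5 log₁₀(d/10 pc) + A  ⇒  19.4 − (15.8) − 0.6 = 5 log₁₀(d/10)
3.000 = 5 log₁₀(d/10)
log₁₀ d = (m − M − A)/5 + 1 = 1.6000
d = 10^1.6000 = 39.81 pc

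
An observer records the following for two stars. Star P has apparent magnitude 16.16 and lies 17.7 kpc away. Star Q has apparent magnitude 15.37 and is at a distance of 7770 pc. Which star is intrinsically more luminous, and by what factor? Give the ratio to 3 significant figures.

Star P is more luminous, by a factor of 2.51.

Star P: d = 17.7 kpc = 17700 pc
Star P: M = m − 5 log₁₀ d + 5 = 16.16 − 5·4.2480 + 5 = -0.080
Star Q: M = m − 5 log₁₀ d + 5 = 15.37 − 5·3.8904 + 5 = 0.918
ΔM = M_P − M_Q = -0.080 − (0.918) = -0.998; smaller M is more luminous → Star P.
L ratio = 10^(0.4 |ΔM|) = 10^0.399 = 2.507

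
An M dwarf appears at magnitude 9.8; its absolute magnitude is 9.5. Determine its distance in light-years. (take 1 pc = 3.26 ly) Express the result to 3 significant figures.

d ≈ 37.4 ly

Distance modulus: m − M = 9.8 − (9.5) = 0.300
m − M = 5 log₁₀ d − 5
log₁₀ d = (m − M)/5 + 1 = 1.0600
d = 10^1.0600 = 11.48 pc
= 37.43 ly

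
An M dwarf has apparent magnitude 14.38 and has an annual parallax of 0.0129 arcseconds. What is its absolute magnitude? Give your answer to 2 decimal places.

M ≈ 9.93

d = 1/p = 1/0.0129″ = 77.52 pc
5 log₁₀(d/10 pc) = 5 log₁₀(77.52) − 5 = 4.447
M = m − 5 log₁₀(d/10) = 14.38 − 4.447 = 9.933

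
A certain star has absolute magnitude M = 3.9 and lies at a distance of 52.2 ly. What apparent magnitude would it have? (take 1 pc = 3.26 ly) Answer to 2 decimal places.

d = 52.2 ly / 3.26 = 16.01 pc
m = M + 5 log₁₀ d − 5 = 3.9 + 5·1.2045 − 5 = 4.922

m ≈ 4.92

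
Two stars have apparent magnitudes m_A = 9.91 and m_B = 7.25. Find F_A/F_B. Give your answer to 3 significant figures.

F_A/F_B ≈ 0.0863

Δm = 9.91 − (7.25) = 2.66
Flux ratio = 10^(−0.4 Δm) = 10^(−0.4 × 2.66) = 10^-1.064 = 0.08630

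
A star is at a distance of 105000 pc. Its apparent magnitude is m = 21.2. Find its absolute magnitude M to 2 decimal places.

M ≈ 1.09

5 log₁₀(d/10 pc) = 5 log₁₀(105000) − 5 = 20.106
M = m − 5 log₁₀(d/10) = 21.2 − 20.106 = 1.094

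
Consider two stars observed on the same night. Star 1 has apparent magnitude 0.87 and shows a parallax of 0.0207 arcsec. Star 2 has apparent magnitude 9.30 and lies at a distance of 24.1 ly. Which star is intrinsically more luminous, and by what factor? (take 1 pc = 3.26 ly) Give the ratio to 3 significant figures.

Star 1: d = 1/p = 1/0.0207″ = 48.31 pc
Star 1: M = m − 5 log₁₀ d + 5 = 0.87 − 5·1.6840 + 5 = -2.550
Star 2: d = 24.1 ly / 3.26 = 7.393 pc
Star 2: M = m − 5 log₁₀ d + 5 = 9.30 − 5·0.8688 + 5 = 9.956
ΔM = M_1 − M_2 = -2.550 − (9.956) = -12.506; smaller M is more luminous → Star 1.
L ratio = 10^(0.4 |ΔM|) = 10^5.002 = 100600

Star 1 is more luminous, by a factor of 101000.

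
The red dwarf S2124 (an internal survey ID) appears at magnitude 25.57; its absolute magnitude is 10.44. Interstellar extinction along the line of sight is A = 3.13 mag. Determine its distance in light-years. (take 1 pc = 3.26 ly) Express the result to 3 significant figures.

d ≈ 8190 ly

m − M = 5 log₁₀(d/10 pc) + A  ⇒  25.57 − (10.44) − 3.13 = 5 log₁₀(d/10)
12.000 = 5 log₁₀(d/10)
log₁₀ d = (m − M − A)/5 + 1 = 3.4000
d = 10^3.4000 = 2512 pc
= 8189 ly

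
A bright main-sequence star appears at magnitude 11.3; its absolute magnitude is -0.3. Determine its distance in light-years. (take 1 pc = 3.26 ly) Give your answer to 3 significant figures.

μ = m − M = 11.600
m − M = 5 log₁₀ d − 5
log₁₀ d = (m − M)/5 + 1 = 3.3200
d = 10^3.3200 = 2089 pc
= 6811 ly

d ≈ 6810 ly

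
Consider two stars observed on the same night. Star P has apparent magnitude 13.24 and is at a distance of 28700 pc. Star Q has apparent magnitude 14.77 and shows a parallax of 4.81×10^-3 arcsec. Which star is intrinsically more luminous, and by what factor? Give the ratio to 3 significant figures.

Star P is more luminous, by a factor of 78000.

Star P: M = m − 5 log₁₀ d + 5 = 13.24 − 5·4.4579 + 5 = -4.049
Star Q: d = 1/p = 1/4.81×10^-3″ = 207.9 pc
Star Q: M = m − 5 log₁₀ d + 5 = 14.77 − 5·2.3179 + 5 = 8.181
ΔM = M_P − M_Q = -4.049 − (8.181) = -12.230; smaller M is more luminous → Star P.
L ratio = 10^(0.4 |ΔM|) = 10^4.892 = 77990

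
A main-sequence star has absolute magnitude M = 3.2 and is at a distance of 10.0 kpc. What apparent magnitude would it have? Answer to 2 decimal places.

m ≈ 18.20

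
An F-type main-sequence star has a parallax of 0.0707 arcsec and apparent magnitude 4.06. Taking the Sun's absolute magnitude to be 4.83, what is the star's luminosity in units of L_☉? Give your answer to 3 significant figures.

d = 1/p = 1/0.0707″ = 14.14 pc
M = m − 5 log₁₀ d + 5 = 4.06 − 5·1.1506 + 5 = 3.307
M − M_☉ = 3.307 − 4.83 = -1.523
L/L_☉ = 10^(−0.4 × -1.523) = 4.066

L/L_☉ ≈ 4.07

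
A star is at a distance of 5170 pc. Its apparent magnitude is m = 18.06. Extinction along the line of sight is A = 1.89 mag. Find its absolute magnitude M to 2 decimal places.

M ≈ 2.60

5 log₁₀(d/10 pc) = 5 log₁₀(5170) − 5 = 13.567
M = m − 5 log₁₀(d/10) − A = 18.06 − 13.567 − 1.89 = 2.603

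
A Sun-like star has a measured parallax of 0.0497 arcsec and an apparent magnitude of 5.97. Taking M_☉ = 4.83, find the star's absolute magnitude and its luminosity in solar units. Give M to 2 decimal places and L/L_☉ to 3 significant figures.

M ≈ 4.45; L/L_☉ ≈ 1.42

d = 1/p = 1/0.0497″ = 20.12 pc
M = m − 5 log₁₀ d + 5 = 5.97 − 5·1.3036 + 5 = 4.452
M − M_☉ = 4.452 − 4.83 = -0.378
L/L_☉ = 10^(−0.4 × -0.378) = 1.417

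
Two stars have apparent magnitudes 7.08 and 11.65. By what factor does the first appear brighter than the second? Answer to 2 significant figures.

67

Magnitude difference = -4.57
Flux ratio = 10^(−0.4 Δm) = 10^(−0.4 × -4.57) = 10^1.828 = 67.30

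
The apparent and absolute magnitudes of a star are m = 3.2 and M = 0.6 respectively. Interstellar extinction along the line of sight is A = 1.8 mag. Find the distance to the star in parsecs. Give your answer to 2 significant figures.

d ≈ 14 pc

m − M = 5 log₁₀(d/10 pc) + A  ⇒  3.2 − (0.6) − 1.8 = 5 log₁₀(d/10)
0.800 = 5 log₁₀(d/10)
log₁₀ d = (m − M − A)/5 + 1 = 1.1600
d = 10^1.1600 = 14.45 pc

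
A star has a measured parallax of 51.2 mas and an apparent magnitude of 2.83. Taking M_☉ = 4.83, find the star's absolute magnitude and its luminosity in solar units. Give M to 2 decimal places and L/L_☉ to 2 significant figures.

M ≈ 1.38; L/L_☉ ≈ 24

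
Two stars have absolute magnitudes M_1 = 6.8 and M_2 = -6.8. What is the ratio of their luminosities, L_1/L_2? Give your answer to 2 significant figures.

L_1/L_2 ≈ 3.6×10^-6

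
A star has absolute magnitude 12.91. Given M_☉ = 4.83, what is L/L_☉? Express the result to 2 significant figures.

L/L_☉ ≈ 5.9×10^-4

M − M_☉ = 12.91 − 4.83 = 8.080
L/L_☉ = 10^(−0.4 (M − M_☉)) = 10^-3.232 = 5.861×10^-4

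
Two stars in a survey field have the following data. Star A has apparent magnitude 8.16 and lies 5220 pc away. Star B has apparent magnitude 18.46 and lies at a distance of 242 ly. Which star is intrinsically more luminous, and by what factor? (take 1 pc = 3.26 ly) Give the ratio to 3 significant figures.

Star A is more luminous, by a factor of 6.52×10^7.

Star A: M = m − 5 log₁₀ d + 5 = 8.16 − 5·3.7177 + 5 = -5.428
Star B: d = 242 ly / 3.26 = 74.23 pc
Star B: M = m − 5 log₁₀ d + 5 = 18.46 − 5·1.8706 + 5 = 14.107
ΔM = M_A − M_B = -5.428 − (14.107) = -19.535; smaller M is more luminous → Star A.
L ratio = 10^(0.4 |ΔM|) = 10^7.814 = 6.518×10^7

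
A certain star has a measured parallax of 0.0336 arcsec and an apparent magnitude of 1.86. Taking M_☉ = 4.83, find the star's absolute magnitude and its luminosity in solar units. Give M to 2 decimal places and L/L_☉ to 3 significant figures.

d = 1/p = 1/0.0336″ = 29.76 pc
M = m − 5 log₁₀ d + 5 = 1.86 − 5·1.4737 + 5 = -0.508
M − M_☉ = -0.508 − 4.83 = -5.338
L/L_☉ = 10^(−0.4 × -5.338) = 136.6

M ≈ -0.51; L/L_☉ ≈ 137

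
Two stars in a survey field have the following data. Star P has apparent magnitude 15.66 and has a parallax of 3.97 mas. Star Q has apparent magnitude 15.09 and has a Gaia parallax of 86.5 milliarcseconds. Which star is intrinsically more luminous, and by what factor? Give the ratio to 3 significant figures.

Star P: p = 3.97 mas = 3.97×10^-3″ → d = 1/p = 251.9 pc
Star P: M = m − 5 log₁₀ d + 5 = 15.66 − 5·2.4012 + 5 = 8.654
Star Q: p = 86.5 mas = 0.0865″ → d = 1/p = 11.56 pc
Star Q: M = m − 5 log₁₀ d + 5 = 15.09 − 5·1.0630 + 5 = 14.775
ΔM = M_P − M_Q = 8.654 − (14.775) = -6.121; smaller M is more luminous → Star P.
L ratio = 10^(0.4 |ΔM|) = 10^2.448 = 280.8

Star P is more luminous, by a factor of 281.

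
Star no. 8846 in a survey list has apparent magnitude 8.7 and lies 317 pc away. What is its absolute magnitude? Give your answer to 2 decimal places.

5 log₁₀(d/10 pc) = 5 log₁₀(317.0) − 5 = 7.505
M = m − 5 log₁₀(d/10) = 8.7 − 7.505 = 1.195

M ≈ 1.19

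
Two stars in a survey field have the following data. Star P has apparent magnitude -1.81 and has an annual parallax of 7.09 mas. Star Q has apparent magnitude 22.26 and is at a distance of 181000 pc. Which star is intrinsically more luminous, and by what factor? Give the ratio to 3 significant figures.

Star P: p = 7.09 mas = 7.09×10^-3″ → d = 1/p = 141.0 pc
Star P: M = m − 5 log₁₀ d + 5 = -1.81 − 5·2.1494 + 5 = -7.557
Star Q: M = m − 5 log₁₀ d + 5 = 22.26 − 5·5.2577 + 5 = 0.972
ΔM = M_P − M_Q = -7.557 − (0.972) = -8.528; smaller M is more luminous → Star P.
L ratio = 10^(0.4 |ΔM|) = 10^3.411 = 2578

Star P is more luminous, by a factor of 2580.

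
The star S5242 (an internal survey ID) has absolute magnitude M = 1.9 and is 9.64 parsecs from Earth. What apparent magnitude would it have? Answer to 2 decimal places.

m ≈ 1.82

m = M + 5 log₁₀ d − 5 = 1.9 + 5·0.9841 − 5 = 1.820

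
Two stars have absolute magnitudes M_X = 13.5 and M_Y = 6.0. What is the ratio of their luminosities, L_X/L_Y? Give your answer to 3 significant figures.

ΔM = M_X − M_Y = 7.5
L_X/L_Y = 10^(−0.4 ΔM) = 10^-3.000 = 1.000×10^-3

L_X/L_Y ≈ 1.00×10^-3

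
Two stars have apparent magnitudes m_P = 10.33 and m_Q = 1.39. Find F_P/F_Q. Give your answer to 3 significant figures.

F_P/F_Q ≈ 2.65×10^-4

Magnitude difference = 8.94
Flux ratio = 10^(−0.4 Δm) = 10^(−0.4 × 8.94) = 10^-3.576 = 2.655×10^-4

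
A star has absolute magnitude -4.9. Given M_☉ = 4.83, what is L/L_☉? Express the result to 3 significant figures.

L/L_☉ ≈ 7800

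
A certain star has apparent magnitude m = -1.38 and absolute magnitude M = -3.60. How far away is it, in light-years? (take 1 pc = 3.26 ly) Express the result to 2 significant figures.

d ≈ 91 ly

Distance modulus: m − M = -1.38 − (-3.60) = 2.220
m − M = 5 log₁₀ d − 5
log₁₀ d = (m − M)/5 + 1 = 1.4440
d = 10^1.4440 = 27.80 pc
= 90.62 ly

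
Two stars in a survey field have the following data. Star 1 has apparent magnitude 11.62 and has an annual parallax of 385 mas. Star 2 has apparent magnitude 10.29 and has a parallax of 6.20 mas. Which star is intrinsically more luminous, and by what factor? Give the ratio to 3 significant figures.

Star 2 is more luminous, by a factor of 13100.

Star 1: p = 385 mas = 0.385″ → d = 1/p = 2.597 pc
Star 1: M = m − 5 log₁₀ d + 5 = 11.62 − 5·0.4145 + 5 = 14.547
Star 2: p = 6.20 mas = 6.20×10^-3″ → d = 1/p = 161.3 pc
Star 2: M = m − 5 log₁₀ d + 5 = 10.29 − 5·2.2076 + 5 = 4.252
ΔM = M_1 − M_2 = 14.547 − (4.252) = 10.295; smaller M is more luminous → Star 2.
L ratio = 10^(0.4 |ΔM|) = 10^4.118 = 13130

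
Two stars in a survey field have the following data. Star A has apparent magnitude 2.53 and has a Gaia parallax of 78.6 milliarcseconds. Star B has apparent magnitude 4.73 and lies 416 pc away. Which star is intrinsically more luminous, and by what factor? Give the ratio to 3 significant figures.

Star B is more luminous, by a factor of 141.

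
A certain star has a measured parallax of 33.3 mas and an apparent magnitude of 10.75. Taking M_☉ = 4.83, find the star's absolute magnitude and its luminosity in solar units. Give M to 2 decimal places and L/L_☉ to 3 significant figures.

d = 1/p = 1000/33.3 mas = 30.03 pc
M = m − 5 log₁₀ d + 5 = 10.75 − 5·1.4776 + 5 = 8.362
M − M_☉ = 8.362 − 4.83 = 3.532
L/L_☉ = 10^(−0.4 × 3.532) = 0.03865

M ≈ 8.36; L/L_☉ ≈ 0.0386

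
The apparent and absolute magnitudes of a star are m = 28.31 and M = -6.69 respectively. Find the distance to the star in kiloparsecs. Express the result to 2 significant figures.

Distance modulus: m − M = 28.31 − (-6.69) = 35.000
m − M = 5 log₁₀ d − 5
log₁₀ d = (m − M)/5 + 1 = 8.0000
d = 10^8.0000 = 1.000×10^8 pc
= 100000 kpc

d ≈ 100000 kpc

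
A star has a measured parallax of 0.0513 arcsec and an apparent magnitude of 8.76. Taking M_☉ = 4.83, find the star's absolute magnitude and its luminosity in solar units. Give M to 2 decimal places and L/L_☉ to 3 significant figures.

d = 1/p = 1/0.0513″ = 19.49 pc
M = m − 5 log₁₀ d + 5 = 8.76 − 5·1.2899 + 5 = 7.311
M − M_☉ = 7.311 − 4.83 = 2.481
L/L_☉ = 10^(−0.4 × 2.481) = 0.1018

M ≈ 7.31; L/L_☉ ≈ 0.102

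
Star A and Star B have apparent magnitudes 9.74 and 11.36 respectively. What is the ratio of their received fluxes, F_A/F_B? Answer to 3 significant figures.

Magnitude difference = -1.62
Flux ratio = 10^(−0.4 Δm) = 10^(−0.4 × -1.62) = 10^0.648 = 4.446

F_A/F_B ≈ 4.45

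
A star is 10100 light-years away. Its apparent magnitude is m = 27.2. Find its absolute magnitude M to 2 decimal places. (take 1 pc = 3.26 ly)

M ≈ 14.74

d = 10100 ly / 3.26 = 3098 pc
5 log₁₀(d/10 pc) = 5 log₁₀(3098) − 5 = 12.456
M = m − 5 log₁₀(d/10) = 27.2 − 12.456 = 14.744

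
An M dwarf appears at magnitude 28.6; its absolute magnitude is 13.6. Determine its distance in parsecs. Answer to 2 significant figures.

d ≈ 10000 pc

Distance modulus: m − M = 28.6 − (13.6) = 15.000
m − M = 5 log₁₀ d − 5
log₁₀ d = (m − M)/5 + 1 = 4.0000
d = 10^4.0000 = 10000 pc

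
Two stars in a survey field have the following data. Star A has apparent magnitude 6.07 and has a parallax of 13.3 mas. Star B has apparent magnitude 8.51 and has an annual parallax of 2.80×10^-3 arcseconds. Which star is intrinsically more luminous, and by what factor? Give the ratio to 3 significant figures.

Star A: p = 13.3 mas = 0.0133″ → d = 1/p = 75.19 pc
Star A: M = m − 5 log₁₀ d + 5 = 6.07 − 5·1.8761 + 5 = 1.689
Star B: d = 1/p = 1/2.80×10^-3″ = 357.1 pc
Star B: M = m − 5 log₁₀ d + 5 = 8.51 − 5·2.5528 + 5 = 0.746
ΔM = M_A − M_B = 1.689 − (0.746) = 0.943; smaller M is more luminous → Star B.
L ratio = 10^(0.4 |ΔM|) = 10^0.377 = 2.384

Star B is more luminous, by a factor of 2.38.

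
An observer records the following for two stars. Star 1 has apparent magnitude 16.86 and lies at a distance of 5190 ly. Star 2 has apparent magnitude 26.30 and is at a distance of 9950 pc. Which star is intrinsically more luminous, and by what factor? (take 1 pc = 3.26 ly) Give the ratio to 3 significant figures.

Star 1 is more luminous, by a factor of 153.

Star 1: d = 5190 ly / 3.26 = 1592 pc
Star 1: M = m − 5 log₁₀ d + 5 = 16.86 − 5·3.2019 + 5 = 5.850
Star 2: M = m − 5 log₁₀ d + 5 = 26.30 − 5·3.9978 + 5 = 11.311
ΔM = M_1 − M_2 = 5.850 − (11.311) = -5.461; smaller M is more luminous → Star 1.
L ratio = 10^(0.4 |ΔM|) = 10^2.184 = 152.8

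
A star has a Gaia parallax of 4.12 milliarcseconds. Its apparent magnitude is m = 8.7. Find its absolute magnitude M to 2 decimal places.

M ≈ 1.77

p = 4.12 mas = 4.12×10^-3″ → d = 1/p = 242.7 pc
5 log₁₀(d/10 pc) = 5 log₁₀(242.7) − 5 = 6.926
M = m − 5 log₁₀(d/10) = 8.7 − 6.926 = 1.774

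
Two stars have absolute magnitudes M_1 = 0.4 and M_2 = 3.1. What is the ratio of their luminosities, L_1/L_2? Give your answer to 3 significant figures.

ΔM = M_1 − M_2 = -2.7
L_1/L_2 = 10^(−0.4 ΔM) = 10^1.080 = 12.02

L_1/L_2 ≈ 12.0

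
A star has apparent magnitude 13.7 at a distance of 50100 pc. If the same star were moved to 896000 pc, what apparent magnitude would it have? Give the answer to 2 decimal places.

m ≈ 19.96

Flux ∝ 1/d², so Δm = 5 log₁₀(d₂/d₁) = 5 log₁₀(896000/50100) = 6.262
m₂ = m₁ + Δm = 13.7 + (6.262) = 19.962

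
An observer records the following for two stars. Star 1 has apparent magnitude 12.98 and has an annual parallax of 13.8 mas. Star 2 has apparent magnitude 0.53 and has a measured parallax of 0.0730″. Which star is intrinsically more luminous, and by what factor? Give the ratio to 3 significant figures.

Star 2 is more luminous, by a factor of 3410.

Star 1: p = 13.8 mas = 0.0138″ → d = 1/p = 72.46 pc
Star 1: M = m − 5 log₁₀ d + 5 = 12.98 − 5·1.8601 + 5 = 8.679
Star 2: d = 1/p = 1/0.0730″ = 13.70 pc
Star 2: M = m − 5 log₁₀ d + 5 = 0.53 − 5·1.1367 + 5 = -0.153
ΔM = M_1 − M_2 = 8.679 − (-0.153) = 8.833; smaller M is more luminous → Star 2.
L ratio = 10^(0.4 |ΔM|) = 10^3.533 = 3413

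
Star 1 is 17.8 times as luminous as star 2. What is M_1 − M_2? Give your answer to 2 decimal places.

Pogson: ΔM = −2.5 log₁₀(ratio) = −2.5 log₁₀(17.8) = −2.5 × 1.2504 = -3.126
Star 1 is brighter, so it has the smaller magnitude: the difference is negative.

M_1 − M_2 ≈ -3.13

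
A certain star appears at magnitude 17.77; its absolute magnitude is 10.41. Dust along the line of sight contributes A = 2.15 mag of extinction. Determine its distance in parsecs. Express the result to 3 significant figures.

d ≈ 110 pc

m − M = 5 log₁₀(d/10 pc) + A  ⇒  17.77 − (10.41) − 2.15 = 5 log₁₀(d/10)
5.210 = 5 log₁₀(d/10)
log₁₀ d = (m − M − A)/5 + 1 = 2.0420
d = 10^2.0420 = 110.2 pc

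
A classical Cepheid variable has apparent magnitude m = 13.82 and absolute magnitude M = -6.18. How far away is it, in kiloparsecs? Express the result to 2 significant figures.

d ≈ 100 kpc

μ = m − M = 20.000
m − M = 5 log₁₀ d − 5
log₁₀ d = (m − M)/5 + 1 = 5.0000
d = 10^5.0000 = 100000 pc
= 100.0 kpc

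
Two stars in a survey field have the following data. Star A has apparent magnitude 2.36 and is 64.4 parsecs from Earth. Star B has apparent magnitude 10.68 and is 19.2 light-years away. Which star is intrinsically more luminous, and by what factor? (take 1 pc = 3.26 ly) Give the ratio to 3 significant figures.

Star A: M = m − 5 log₁₀ d + 5 = 2.36 − 5·1.8089 + 5 = -1.684
Star B: d = 19.2 ly / 3.26 = 5.890 pc
Star B: M = m − 5 log₁₀ d + 5 = 10.68 − 5·0.7701 + 5 = 11.830
ΔM = M_A − M_B = -1.684 − (11.830) = -13.514; smaller M is more luminous → Star A.
L ratio = 10^(0.4 |ΔM|) = 10^5.406 = 254500

Star A is more luminous, by a factor of 254000.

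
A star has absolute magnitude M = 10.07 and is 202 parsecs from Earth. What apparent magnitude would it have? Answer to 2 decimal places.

m = M + 5 log₁₀ d − 5 = 10.07 + 5·2.3054 − 5 = 16.597

m ≈ 16.60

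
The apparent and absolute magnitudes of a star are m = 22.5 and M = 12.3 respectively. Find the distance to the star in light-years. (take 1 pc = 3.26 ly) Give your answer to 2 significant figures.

μ = m − M = 10.200
m − M = 5 log₁₀ d − 5
log₁₀ d = (m − M)/5 + 1 = 3.0400
d = 10^3.0400 = 1096 pc
= 3575 ly

d ≈ 3600 ly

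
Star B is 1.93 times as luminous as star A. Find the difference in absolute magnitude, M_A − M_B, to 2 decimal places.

Pogson: ΔM = −2.5 log₁₀(ratio) = −2.5 log₁₀(1.93) = −2.5 × 0.2856 = -0.714
Star B is brighter so has the smaller magnitude: M_A − M_B is positive.

M_A − M_B ≈ 0.71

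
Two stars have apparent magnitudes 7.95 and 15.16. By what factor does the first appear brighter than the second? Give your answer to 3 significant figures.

Δm = 7.95 − (15.16) = -7.21
Flux ratio = 10^(−0.4 Δm) = 10^(−0.4 × -7.21) = 10^2.884 = 765.6

766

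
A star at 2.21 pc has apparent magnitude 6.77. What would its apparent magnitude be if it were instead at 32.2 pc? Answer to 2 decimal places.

m ≈ 12.59

Flux ∝ 1/d², so Δm = 5 log₁₀(d₂/d₁) = 5 log₁₀(32.2/2.21) = 5.817
m₂ = m₁ + Δm = 6.77 + (5.817) = 12.587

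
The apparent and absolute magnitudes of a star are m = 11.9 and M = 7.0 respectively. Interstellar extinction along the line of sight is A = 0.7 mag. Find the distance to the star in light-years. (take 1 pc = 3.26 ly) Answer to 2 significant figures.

m − M = 5 log₁₀(d/10 pc) + A  ⇒  11.9 − (7.0) − 0.7 = 5 log₁₀(d/10)
4.200 = 5 log₁₀(d/10)
log₁₀ d = (m − M − A)/5 + 1 = 1.8400
d = 10^1.8400 = 69.18 pc
= 225.5 ly

d ≈ 230 ly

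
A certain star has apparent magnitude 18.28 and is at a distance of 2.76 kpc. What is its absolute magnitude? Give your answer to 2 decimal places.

M ≈ 6.08

d = 2.76 kpc = 2760 pc
5 log₁₀(d/10 pc) = 5 log₁₀(2760) − 5 = 12.205
M = m − 5 log₁₀(d/10) = 18.28 − 12.205 = 6.075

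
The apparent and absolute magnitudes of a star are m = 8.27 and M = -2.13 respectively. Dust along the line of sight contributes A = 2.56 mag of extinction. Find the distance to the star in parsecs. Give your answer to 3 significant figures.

d ≈ 370 pc

m − M = 5 log₁₀(d/10 pc) + A  ⇒  8.27 − (-2.13) − 2.56 = 5 log₁₀(d/10)
7.840 = 5 log₁₀(d/10)
log₁₀ d = (m − M − A)/5 + 1 = 2.5680
d = 10^2.5680 = 369.8 pc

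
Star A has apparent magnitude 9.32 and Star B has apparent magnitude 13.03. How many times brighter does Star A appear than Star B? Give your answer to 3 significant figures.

30.5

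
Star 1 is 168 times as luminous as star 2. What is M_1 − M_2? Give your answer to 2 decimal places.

Pogson: ΔM = −2.5 log₁₀(ratio) = −2.5 log₁₀(168) = −2.5 × 2.2253 = -5.563
Star 1 is brighter, so it has the smaller magnitude: the difference is negative.

M_1 − M_2 ≈ -5.56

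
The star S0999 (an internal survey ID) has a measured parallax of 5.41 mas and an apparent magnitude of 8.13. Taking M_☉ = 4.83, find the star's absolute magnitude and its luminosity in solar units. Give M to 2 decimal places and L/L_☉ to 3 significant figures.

d = 1/p = 1000/5.41 mas = 184.8 pc
M = m − 5 log₁₀ d + 5 = 8.13 − 5·2.2668 + 5 = 1.796
M − M_☉ = 1.796 − 4.83 = -3.034
L/L_☉ = 10^(−0.4 × -3.034) = 16.35

M ≈ 1.80; L/L_☉ ≈ 16.4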